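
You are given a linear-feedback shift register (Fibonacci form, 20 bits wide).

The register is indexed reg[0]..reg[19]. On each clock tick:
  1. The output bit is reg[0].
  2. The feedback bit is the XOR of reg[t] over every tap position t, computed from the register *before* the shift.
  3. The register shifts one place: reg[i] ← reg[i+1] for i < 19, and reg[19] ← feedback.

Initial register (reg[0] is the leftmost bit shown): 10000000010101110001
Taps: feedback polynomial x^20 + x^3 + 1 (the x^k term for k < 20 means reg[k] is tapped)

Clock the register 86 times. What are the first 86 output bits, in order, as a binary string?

tick  register→output (feedback)
  0  10000000010101110001→1 (1)
  1  00000000101011100011→0 (0)
  2  00000001010111000110→0 (0)
  3  00000010101110001100→0 (0)
  4  00000101011100011000→0 (0)
  5  00001010111000110000→0 (0)
  6  00010101110001100000→0 (1)
  7  00101011100011000001→0 (0)
  8  01010111000110000010→0 (1)
  9  10101110001100000101→1 (1)
 10  01011100011000001011→0 (1)
 11  10111000110000010111→1 (0)
 12  01110001100000101110→0 (1)
 13  11100011000001011101→1 (1)
 14  11000110000010111011→1 (1)
 15  10001100000101110111→1 (1)
 16  00011000001011101111→0 (1)
 17  00110000010111011111→0 (1)
 18  01100000101110111111→0 (0)
 19  11000001011101111110→1 (1)
 20  10000010111011111101→1 (1)
 21  00000101110111111011→0 (0)
 22  00001011101111110110→0 (0)
 23  00010111011111101100→0 (1)
 24  00101110111111011001→0 (0)
 25  01011101111110110010→0 (1)
 26  10111011111101100101→1 (0)
 27  01110111111011001010→0 (1)
 28  11101111110110010101→1 (1)
 29  11011111101100101011→1 (0)
 30  10111111011001010110→1 (0)
 31  01111110110010101100→0 (1)
 32  11111101100101011001→1 (0)
 33  11111011001010110010→1 (0)
 34  11110110010101100100→1 (0)
 35  11101100101011001000→1 (1)
 36  11011001010110010001→1 (0)
 37  10110010101100100010→1 (0)
 38  01100101011001000100→0 (0)
 39  11001010110010001000→1 (1)
 40  10010101100100010001→1 (0)
 41  00101011001000100010→0 (0)
 42  01010110010001000100→0 (1)
 43  10101100100010001001→1 (1)
 44  01011001000100010011→0 (1)
 45  10110010001000100111→1 (0)
 46  01100100010001001110→0 (0)
 47  11001000100010011100→1 (1)
 48  10010001000100111001→1 (0)
 49  00100010001001110010→0 (0)
 50  01000100010011100100→0 (0)
 51  10001000100111001000→1 (1)
 52  00010001001110010001→0 (1)
 53  00100010011100100011→0 (0)
 54  01000100111001000110→0 (0)
 55  10001001110010001100→1 (1)
 56  00010011100100011001→0 (1)
 57  00100111001000110011→0 (0)
 58  01001110010001100110→0 (0)
 59  10011100100011001100→1 (0)
 60  00111001000110011000→0 (1)
 61  01110010001100110001→0 (1)
 62  11100100011001100011→1 (1)
 63  11001000110011000111→1 (1)
 64  10010001100110001111→1 (0)
 65  00100011001100011110→0 (0)
 66  01000110011000111100→0 (0)
 67  10001100110001111000→1 (1)
 68  00011001100011110001→0 (1)
 69  00110011000111100011→0 (1)
 70  01100110001111000111→0 (0)
 71  11001100011110001110→1 (1)
 72  10011000111100011101→1 (0)
 73  00110001111000111010→0 (1)
 74  01100011110001110101→0 (0)
 75  11000111100011101010→1 (1)
 76  10001111000111010101→1 (1)
 77  00011110001110101011→0 (1)
 78  00111100011101010111→0 (1)
 79  01111000111010101111→0 (1)
 80  11110001110101011111→1 (0)
 81  11100011101010111110→1 (1)
 82  11000111010101111101→1 (1)
 83  10001110101011111011→1 (1)
 84  00011101010111110111→0 (1)
 85  00111010101111101111→0 (1)

10000000010101110001100000101110111111011001010110010001000100111001000110011000111100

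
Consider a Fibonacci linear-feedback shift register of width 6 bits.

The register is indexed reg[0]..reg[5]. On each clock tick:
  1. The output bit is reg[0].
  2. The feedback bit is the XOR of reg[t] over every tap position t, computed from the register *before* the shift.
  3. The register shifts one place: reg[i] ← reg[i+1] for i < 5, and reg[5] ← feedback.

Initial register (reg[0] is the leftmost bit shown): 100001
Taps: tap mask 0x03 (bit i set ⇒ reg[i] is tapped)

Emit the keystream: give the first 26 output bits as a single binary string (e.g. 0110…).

k : reg_k → out_k, fb_k
0: 100001 → 1, fb=1
1: 000011 → 0, fb=0
2: 000110 → 0, fb=0
3: 001100 → 0, fb=0
4: 011000 → 0, fb=1
5: 110001 → 1, fb=0
6: 100010 → 1, fb=1
7: 000101 → 0, fb=0
8: 001010 → 0, fb=0
9: 010100 → 0, fb=1
10: 101001 → 1, fb=1
11: 010011 → 0, fb=1
12: 100111 → 1, fb=1
13: 001111 → 0, fb=0
14: 011110 → 0, fb=1
15: 111101 → 1, fb=0
16: 111010 → 1, fb=0
17: 110100 → 1, fb=0
18: 101000 → 1, fb=1
19: 010001 → 0, fb=1
20: 100011 → 1, fb=1
21: 000111 → 0, fb=0
22: 001110 → 0, fb=0
23: 011100 → 0, fb=1
24: 111001 → 1, fb=0
25: 110010 → 1, fb=0

10000110001010011110100011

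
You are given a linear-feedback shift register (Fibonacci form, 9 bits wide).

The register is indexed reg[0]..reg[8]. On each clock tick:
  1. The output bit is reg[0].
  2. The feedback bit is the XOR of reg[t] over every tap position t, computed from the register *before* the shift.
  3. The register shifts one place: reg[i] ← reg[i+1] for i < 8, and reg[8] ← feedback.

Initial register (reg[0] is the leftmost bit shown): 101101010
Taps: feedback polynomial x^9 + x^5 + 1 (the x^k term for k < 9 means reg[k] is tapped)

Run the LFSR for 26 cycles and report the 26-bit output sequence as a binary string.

k : reg_k → out_k, fb_k
0: 101101010 → 1, fb=0
1: 011010100 → 0, fb=0
2: 110101000 → 1, fb=0
3: 101010000 → 1, fb=1
4: 010100001 → 0, fb=0
5: 101000010 → 1, fb=1
6: 010000101 → 0, fb=0
7: 100001010 → 1, fb=0
8: 000010100 → 0, fb=0
9: 000101000 → 0, fb=1
10: 001010001 → 0, fb=0
11: 010100010 → 0, fb=0
12: 101000100 → 1, fb=1
13: 010001001 → 0, fb=1
14: 100010011 → 1, fb=1
15: 000100111 → 0, fb=0
16: 001001110 → 0, fb=1
17: 010011101 → 0, fb=1
18: 100111011 → 1, fb=0
19: 001110110 → 0, fb=0
20: 011101100 → 0, fb=1
21: 111011001 → 1, fb=0
22: 110110010 → 1, fb=1
23: 101100101 → 1, fb=1
24: 011001011 → 0, fb=1
25: 110010111 → 1, fb=1

10110101000010100010011101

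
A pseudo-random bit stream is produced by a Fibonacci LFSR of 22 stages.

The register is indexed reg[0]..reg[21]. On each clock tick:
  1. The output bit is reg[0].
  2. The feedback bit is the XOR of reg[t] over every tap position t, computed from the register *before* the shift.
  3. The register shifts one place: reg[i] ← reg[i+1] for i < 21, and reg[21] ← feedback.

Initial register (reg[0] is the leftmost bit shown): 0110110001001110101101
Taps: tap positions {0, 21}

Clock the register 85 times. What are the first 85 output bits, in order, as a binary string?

0110110001001110101101101101111000101100100100100101000011011100011100011000001001011

tick  register→output (feedback)
  0  0110110001001110101101→0 (1)
  1  1101100010011101011011→1 (0)
  2  1011000100111010110110→1 (1)
  3  0110001001110101101101→0 (1)
  4  1100010011101011011011→1 (0)
  5  1000100111010110110110→1 (1)
  6  0001001110101101101101→0 (1)
  7  0010011101011011011011→0 (1)
  8  0100111010110110110111→0 (1)
  9  1001110101101101101111→1 (0)
 10  0011101011011011011110→0 (0)
 11  0111010110110110111100→0 (0)
 12  1110101101101101111000→1 (1)
 13  1101011011011011110001→1 (0)
 14  1010110110110111100010→1 (1)
 15  0101101101101111000101→0 (1)
 16  1011011011011110001011→1 (0)
 17  0110110110111100010110→0 (0)
 18  1101101101111000101100→1 (1)
 19  1011011011110001011001→1 (0)
 20  0110110111100010110010→0 (0)
 21  1101101111000101100100→1 (1)
 22  1011011110001011001001→1 (0)
 23  0110111100010110010010→0 (0)
 24  1101111000101100100100→1 (1)
 25  1011110001011001001001→1 (0)
 26  0111100010110010010010→0 (0)
 27  1111000101100100100100→1 (1)
 28  1110001011001001001001→1 (0)
 29  1100010110010010010010→1 (1)
 30  1000101100100100100101→1 (0)
 31  0001011001001001001010→0 (0)
 32  0010110010010010010100→0 (0)
 33  0101100100100100101000→0 (0)
 34  1011001001001001010000→1 (1)
 35  0110010010010010100001→0 (1)
 36  1100100100100101000011→1 (0)
 37  1001001001001010000110→1 (1)
 38  0010010010010100001101→0 (1)
 39  0100100100101000011011→0 (1)
 40  1001001001010000110111→1 (0)
 41  0010010010100001101110→0 (0)
 42  0100100101000011011100→0 (0)
 43  1001001010000110111000→1 (1)
 44  0010010100001101110001→0 (1)
 45  0100101000011011100011→0 (1)
 46  1001010000110111000111→1 (0)
 47  0010100001101110001110→0 (0)
 48  0101000011011100011100→0 (0)
 49  1010000110111000111000→1 (1)
 50  0100001101110001110001→0 (1)
 51  1000011011100011100011→1 (0)
 52  0000110111000111000110→0 (0)
 53  0001101110001110001100→0 (0)
 54  0011011100011100011000→0 (0)
 55  0110111000111000110000→0 (0)
 56  1101110001110001100000→1 (1)
 57  1011100011100011000001→1 (0)
 58  0111000111000110000010→0 (0)
 59  1110001110001100000100→1 (1)
 60  1100011100011000001001→1 (0)
 61  1000111000110000010010→1 (1)
 62  0001110001100000100101→0 (1)
 63  0011100011000001001011→0 (1)
 64  0111000110000010010111→0 (1)
 65  1110001100000100101111→1 (0)
 66  1100011000001001011110→1 (1)
 67  1000110000010010111101→1 (0)
 68  0001100000100101111010→0 (0)
 69  0011000001001011110100→0 (0)
 70  0110000010010111101000→0 (0)
 71  1100000100101111010000→1 (1)
 72  1000001001011110100001→1 (0)
 73  0000010010111101000010→0 (0)
 74  0000100101111010000100→0 (0)
 75  0001001011110100001000→0 (0)
 76  0010010111101000010000→0 (0)
 77  0100101111010000100000→0 (0)
 78  1001011110100001000000→1 (1)
 79  0010111101000010000001→0 (1)
 80  0101111010000100000011→0 (1)
 81  1011110100001000000111→1 (0)
 82  0111101000010000001110→0 (0)
 83  1111010000100000011100→1 (1)
 84  1110100001000000111001→1 (0)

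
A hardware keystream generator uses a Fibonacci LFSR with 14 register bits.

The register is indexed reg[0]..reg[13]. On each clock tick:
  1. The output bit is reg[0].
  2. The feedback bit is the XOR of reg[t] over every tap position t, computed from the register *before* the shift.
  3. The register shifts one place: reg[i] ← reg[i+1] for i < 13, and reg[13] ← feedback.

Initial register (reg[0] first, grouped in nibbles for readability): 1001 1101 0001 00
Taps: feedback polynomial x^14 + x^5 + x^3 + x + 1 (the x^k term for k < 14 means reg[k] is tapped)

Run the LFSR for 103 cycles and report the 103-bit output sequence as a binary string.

k : reg_k → out_k, fb_k
0: 10011101000100 → 1, fb=1
1: 00111010001001 → 0, fb=1
2: 01110100010011 → 0, fb=1
3: 11101000100111 → 1, fb=0
4: 11010001001110 → 1, fb=1
5: 10100010011101 → 1, fb=1
6: 01000100111011 → 0, fb=0
7: 10001001110110 → 1, fb=1
8: 00010011101101 → 0, fb=1
9: 00100111011011 → 0, fb=1
10: 01001110110111 → 0, fb=0
11: 10011101101110 → 1, fb=1
12: 00111011011101 → 0, fb=1
13: 01110110111011 → 0, fb=1
14: 11101101110111 → 1, fb=1
15: 11011011101111 → 1, fb=1
16: 10110111011111 → 1, fb=1
17: 01101110111111 → 0, fb=0
18: 11011101111110 → 1, fb=0
19: 10111011111100 → 1, fb=0
20: 01110111111000 → 0, fb=1
21: 11101111110001 → 1, fb=1
22: 11011111100011 → 1, fb=0
23: 10111111000110 → 1, fb=1
24: 01111110001101 → 0, fb=1
25: 11111100011011 → 1, fb=0
26: 11111000110110 → 1, fb=1
27: 11110001101101 → 1, fb=1
28: 11100011011011 → 1, fb=0
29: 11000110110110 → 1, fb=1
30: 10001101101101 → 1, fb=0
31: 00011011011010 → 0, fb=1
32: 00110110110101 → 0, fb=0
33: 01101101101010 → 0, fb=0
34: 11011011010100 → 1, fb=1
35: 10110110101001 → 1, fb=1
36: 01101101010011 → 0, fb=0
37: 11011010100110 → 1, fb=1
38: 10110101001101 → 1, fb=1
39: 01101010011011 → 0, fb=1
40: 11010100110111 → 1, fb=0
41: 10101001101110 → 1, fb=1
42: 01010011011101 → 0, fb=0
43: 10100110111010 → 1, fb=0
44: 01001101110100 → 0, fb=0
45: 10011011101000 → 1, fb=0
46: 00110111010000 → 0, fb=0
47: 01101110100000 → 0, fb=0
48: 11011101000000 → 1, fb=0
49: 10111010000000 → 1, fb=0
50: 01110100000000 → 0, fb=1
51: 11101000000001 → 1, fb=0
52: 11010000000010 → 1, fb=1
53: 10100000000101 → 1, fb=1
54: 01000000001011 → 0, fb=1
55: 10000000010111 → 1, fb=1
56: 00000000101111 → 0, fb=0
57: 00000001011110 → 0, fb=0
58: 00000010111100 → 0, fb=0
59: 00000101111000 → 0, fb=1
60: 00001011110001 → 0, fb=0
61: 00010111100010 → 0, fb=0
62: 00101111000100 → 0, fb=1
63: 01011110001001 → 0, fb=1
64: 10111100010011 → 1, fb=1
65: 01111000100111 → 0, fb=0
66: 11110001001110 → 1, fb=1
67: 11100010011101 → 1, fb=0
68: 11000100111010 → 1, fb=1
69: 10001001110101 → 1, fb=1
70: 00010011101011 → 0, fb=1
71: 00100111010111 → 0, fb=1
72: 01001110101111 → 0, fb=0
73: 10011101011110 → 1, fb=1
74: 00111010111101 → 0, fb=1
75: 01110101111011 → 0, fb=1
76: 11101011110111 → 1, fb=0
77: 11010111101110 → 1, fb=0
78: 10101111011100 → 1, fb=0
79: 01011110111000 → 0, fb=1
80: 10111101110001 → 1, fb=1
81: 01111011100011 → 0, fb=0
82: 11110111000110 → 1, fb=0
83: 11101110001100 → 1, fb=1
84: 11011100011001 → 1, fb=0
85: 10111000110010 → 1, fb=0
86: 01110001100100 → 0, fb=0
87: 11100011001000 → 1, fb=0
88: 11000110010000 → 1, fb=1
89: 10001100100001 → 1, fb=0
90: 00011001000010 → 0, fb=1
91: 00110010000101 → 0, fb=1
92: 01100100001011 → 0, fb=0
93: 11001000010110 → 1, fb=0
94: 10010000101100 → 1, fb=0
95: 00100001011000 → 0, fb=0
96: 01000010110000 → 0, fb=1
97: 10000101100001 → 1, fb=0
98: 00001011000010 → 0, fb=0
99: 00010110000100 → 0, fb=0
100: 00101100001000 → 0, fb=1
101: 01011000010001 → 0, fb=0
102: 10110000100010 → 1, fb=0

1001110100010011101101110111111000110110110101001101110100000000101111000100111010111101110001100100001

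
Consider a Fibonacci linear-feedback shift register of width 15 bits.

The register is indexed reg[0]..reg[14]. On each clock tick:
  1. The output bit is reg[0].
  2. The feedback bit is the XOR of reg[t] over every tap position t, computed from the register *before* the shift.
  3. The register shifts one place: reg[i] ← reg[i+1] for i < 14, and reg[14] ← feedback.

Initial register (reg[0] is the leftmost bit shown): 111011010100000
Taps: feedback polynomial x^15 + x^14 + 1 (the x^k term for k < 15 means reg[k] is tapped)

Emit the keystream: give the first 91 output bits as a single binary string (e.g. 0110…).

step | reg (before) | out | fb
   0 | 111011010100000 | 1 | 1
   1 | 110110101000001 | 1 | 0
   2 | 101101010000010 | 1 | 1
   3 | 011010100000101 | 0 | 1
   4 | 110101000001011 | 1 | 0
   5 | 101010000010110 | 1 | 1
   6 | 010100000101101 | 0 | 1
   7 | 101000001011011 | 1 | 0
   8 | 010000010110110 | 0 | 0
   9 | 100000101101100 | 1 | 1
  10 | 000001011011001 | 0 | 1
  11 | 000010110110011 | 0 | 1
  12 | 000101101100111 | 0 | 1
  13 | 001011011001111 | 0 | 1
  14 | 010110110011111 | 0 | 1
  15 | 101101100111111 | 1 | 0
  16 | 011011001111110 | 0 | 0
  17 | 110110011111100 | 1 | 1
  18 | 101100111111001 | 1 | 0
  19 | 011001111110010 | 0 | 0
  20 | 110011111100100 | 1 | 1
  21 | 100111111001001 | 1 | 0
  22 | 001111110010010 | 0 | 0
  23 | 011111100100100 | 0 | 0
  24 | 111111001001000 | 1 | 1
  25 | 111110010010001 | 1 | 0
  26 | 111100100100010 | 1 | 1
  27 | 111001001000101 | 1 | 0
  28 | 110010010001010 | 1 | 1
  29 | 100100100010101 | 1 | 0
  30 | 001001000101010 | 0 | 0
  31 | 010010001010100 | 0 | 0
  32 | 100100010101000 | 1 | 1
  33 | 001000101010001 | 0 | 1
  34 | 010001010100011 | 0 | 1
  35 | 100010101000111 | 1 | 0
  36 | 000101010001110 | 0 | 0
  37 | 001010100011100 | 0 | 0
  38 | 010101000111000 | 0 | 0
  39 | 101010001110000 | 1 | 1
  40 | 010100011100001 | 0 | 1
  41 | 101000111000011 | 1 | 0
  42 | 010001110000110 | 0 | 0
  43 | 100011100001100 | 1 | 1
  44 | 000111000011001 | 0 | 1
  45 | 001110000110011 | 0 | 1
  46 | 011100001100111 | 0 | 1
  47 | 111000011001111 | 1 | 0
  48 | 110000110011110 | 1 | 1
  49 | 100001100111101 | 1 | 0
  50 | 000011001111010 | 0 | 0
  51 | 000110011110100 | 0 | 0
  52 | 001100111101000 | 0 | 0
  53 | 011001111010000 | 0 | 0
  54 | 110011110100000 | 1 | 1
  55 | 100111101000001 | 1 | 0
  56 | 001111010000010 | 0 | 0
  57 | 011110100000100 | 0 | 0
  58 | 111101000001000 | 1 | 1
  59 | 111010000010001 | 1 | 0
  60 | 110100000100010 | 1 | 1
  61 | 101000001000101 | 1 | 0
  62 | 010000010001010 | 0 | 0
  63 | 100000100010100 | 1 | 1
  64 | 000001000101001 | 0 | 1
  65 | 000010001010011 | 0 | 1
  66 | 000100010100111 | 0 | 1
  67 | 001000101001111 | 0 | 1
  68 | 010001010011111 | 0 | 1
  69 | 100010100111111 | 1 | 0
  70 | 000101001111110 | 0 | 0
  71 | 001010011111100 | 0 | 0
  72 | 010100111111000 | 0 | 0
  73 | 101001111110000 | 1 | 1
  74 | 010011111100001 | 0 | 1
  75 | 100111111000011 | 1 | 0
  76 | 001111110000110 | 0 | 0
  77 | 011111100001100 | 0 | 0
  78 | 111111000011000 | 1 | 1
  79 | 111110000110001 | 1 | 0
  80 | 111100001100010 | 1 | 1
  81 | 111000011000101 | 1 | 0
  82 | 110000110001010 | 1 | 1
  83 | 100001100010101 | 1 | 0
  84 | 000011000101010 | 0 | 0
  85 | 000110001010100 | 0 | 0
  86 | 001100010101000 | 0 | 0
  87 | 011000101010000 | 0 | 0
  88 | 110001010100000 | 1 | 1
  89 | 100010101000001 | 1 | 0
  90 | 000101010000010 | 0 | 0

1110110101000001011011001111110010010001010100011100001100111101000001000101001111110000110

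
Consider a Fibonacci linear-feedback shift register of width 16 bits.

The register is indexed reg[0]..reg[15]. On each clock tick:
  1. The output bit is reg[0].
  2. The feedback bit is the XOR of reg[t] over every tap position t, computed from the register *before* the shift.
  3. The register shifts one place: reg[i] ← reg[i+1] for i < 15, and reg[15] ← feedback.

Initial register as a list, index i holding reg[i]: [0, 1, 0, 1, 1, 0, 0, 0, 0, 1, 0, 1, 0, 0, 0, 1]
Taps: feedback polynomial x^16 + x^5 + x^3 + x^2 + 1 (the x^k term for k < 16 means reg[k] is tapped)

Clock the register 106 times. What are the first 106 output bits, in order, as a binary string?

0101100001010001111100011010011110001110111101000001110000000111000011001100001011000001100001111111101101

step | reg (before) | out | fb
   0 | 0101100001010001 | 0 | 1
   1 | 1011000010100011 | 1 | 1
   2 | 0110000101000111 | 0 | 1
   3 | 1100001010001111 | 1 | 1
   4 | 1000010100011111 | 1 | 0
   5 | 0000101000111110 | 0 | 0
   6 | 0001010001111100 | 0 | 0
   7 | 0010100011111000 | 0 | 1
   8 | 0101000111110001 | 0 | 1
   9 | 1010001111100011 | 1 | 0
  10 | 0100011111000110 | 0 | 1
  11 | 1000111110001101 | 1 | 0
  12 | 0001111100011010 | 0 | 0
  13 | 0011111000110100 | 0 | 1
  14 | 0111110001101001 | 0 | 1
  15 | 1111100011010011 | 1 | 1
  16 | 1111000110100111 | 1 | 1
  17 | 1110001101001111 | 1 | 0
  18 | 1100011010011110 | 1 | 0
  19 | 1000110100111100 | 1 | 0
  20 | 0001101001111000 | 0 | 1
  21 | 0011010011110001 | 0 | 1
  22 | 0110100111100011 | 0 | 1
  23 | 1101001111000111 | 1 | 0
  24 | 1010011110001110 | 1 | 1
  25 | 0100111100011101 | 0 | 1
  26 | 1001111000111011 | 1 | 1
  27 | 0011110001110111 | 0 | 1
  28 | 0111100011101111 | 0 | 0
  29 | 1111000111011110 | 1 | 1
  30 | 1110001110111101 | 1 | 0
  31 | 1100011101111010 | 1 | 0
  32 | 1000111011110100 | 1 | 0
  33 | 0001110111101000 | 0 | 0
  34 | 0011101111010000 | 0 | 0
  35 | 0111011110100000 | 0 | 1
  36 | 1110111101000001 | 1 | 1
  37 | 1101111010000011 | 1 | 1
  38 | 1011110100000111 | 1 | 0
  39 | 0111101000001110 | 0 | 0
  40 | 1111010000011100 | 1 | 0
  41 | 1110100000111000 | 1 | 0
  42 | 1101000001110000 | 1 | 0
  43 | 1010000011100000 | 1 | 0
  44 | 0100000111000000 | 0 | 0
  45 | 1000001110000000 | 1 | 1
  46 | 0000011100000001 | 0 | 1
  47 | 0000111000000011 | 0 | 1
  48 | 0001110000000111 | 0 | 0
  49 | 0011100000001110 | 0 | 0
  50 | 0111000000011100 | 0 | 0
  51 | 1110000000111000 | 1 | 0
  52 | 1100000001110000 | 1 | 1
  53 | 1000000011100001 | 1 | 1
  54 | 0000000111000011 | 0 | 0
  55 | 0000001110000110 | 0 | 0
  56 | 0000011100001100 | 0 | 1
  57 | 0000111000011001 | 0 | 1
  58 | 0001110000110011 | 0 | 0
  59 | 0011100001100110 | 0 | 0
  60 | 0111000011001100 | 0 | 0
  61 | 1110000110011000 | 1 | 0
  62 | 1100001100110000 | 1 | 1
  63 | 1000011001100001 | 1 | 0
  64 | 0000110011000010 | 0 | 1
  65 | 0001100110000101 | 0 | 1
  66 | 0011001100001011 | 0 | 0
  67 | 0110011000010110 | 0 | 0
  68 | 1100110000101100 | 1 | 0
  69 | 1001100001011000 | 1 | 0
  70 | 0011000010110000 | 0 | 0
  71 | 0110000101100000 | 0 | 1
  72 | 1100001011000001 | 1 | 1
  73 | 1000010110000011 | 1 | 0
  74 | 0000101100000110 | 0 | 0
  75 | 0001011000001100 | 0 | 0
  76 | 0010110000011000 | 0 | 0
  77 | 0101100000110000 | 0 | 1
  78 | 1011000001100001 | 1 | 1
  79 | 0110000011000011 | 0 | 1
  80 | 1100000110000111 | 1 | 1
  81 | 1000001100001111 | 1 | 1
  82 | 0000011000011111 | 0 | 1
  83 | 0000110000111111 | 0 | 1
  84 | 0001100001111111 | 0 | 1
  85 | 0011000011111111 | 0 | 0
  86 | 0110000111111110 | 0 | 1
  87 | 1100001111111101 | 1 | 1
  88 | 1000011111111011 | 1 | 0
  89 | 0000111111110110 | 0 | 1
  90 | 0001111111101101 | 0 | 0
  91 | 0011111111011010 | 0 | 1
  92 | 0111111110110101 | 0 | 1
  93 | 1111111101101011 | 1 | 0
  94 | 1111111011010110 | 1 | 0
  95 | 1111110110101100 | 1 | 0
  96 | 1111101101011000 | 1 | 1
  97 | 1111011010110001 | 1 | 0
  98 | 1110110101100010 | 1 | 1
  99 | 1101101011000101 | 1 | 0
 100 | 1011010110001010 | 1 | 0
 101 | 0110101100010100 | 0 | 1
 102 | 1101011000101001 | 1 | 1
 103 | 1010110001010011 | 1 | 1
 104 | 0101100010100111 | 0 | 1
 105 | 1011000101001111 | 1 | 1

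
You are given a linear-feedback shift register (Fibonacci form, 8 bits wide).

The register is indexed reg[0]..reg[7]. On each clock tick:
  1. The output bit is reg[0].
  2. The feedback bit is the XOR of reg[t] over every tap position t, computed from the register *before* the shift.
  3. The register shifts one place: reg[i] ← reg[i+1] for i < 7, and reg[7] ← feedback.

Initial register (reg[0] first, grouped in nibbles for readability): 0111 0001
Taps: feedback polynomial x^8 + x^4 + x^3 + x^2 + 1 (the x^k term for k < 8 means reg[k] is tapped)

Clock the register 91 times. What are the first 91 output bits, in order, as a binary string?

step | reg (before) | out | fb
   0 | 01110001 | 0 | 0
   1 | 11100010 | 1 | 0
   2 | 11000100 | 1 | 1
   3 | 10001001 | 1 | 0
   4 | 00010010 | 0 | 1
   5 | 00100101 | 0 | 1
   6 | 01001011 | 0 | 1
   7 | 10010111 | 1 | 0
   8 | 00101110 | 0 | 0
   9 | 01011100 | 0 | 0
  10 | 10111000 | 1 | 0
  11 | 01110000 | 0 | 0
  12 | 11100000 | 1 | 0
  13 | 11000000 | 1 | 1
  14 | 10000001 | 1 | 1
  15 | 00000011 | 0 | 0
  16 | 00000110 | 0 | 0
  17 | 00001100 | 0 | 1
  18 | 00011001 | 0 | 0
  19 | 00110010 | 0 | 0
  20 | 01100100 | 0 | 1
  21 | 11001001 | 1 | 0
  22 | 10010010 | 1 | 0
  23 | 00100100 | 0 | 1
  24 | 01001001 | 0 | 1
  25 | 10010011 | 1 | 0
  26 | 00100110 | 0 | 1
  27 | 01001101 | 0 | 1
  28 | 10011011 | 1 | 1
  29 | 00110111 | 0 | 0
  30 | 01101110 | 0 | 0
  31 | 11011100 | 1 | 1
  32 | 10111001 | 1 | 0
  33 | 01110010 | 0 | 0
  34 | 11100100 | 1 | 0
  35 | 11001000 | 1 | 0
  36 | 10010000 | 1 | 0
  37 | 00100000 | 0 | 1
  38 | 01000001 | 0 | 0
  39 | 10000010 | 1 | 1
  40 | 00000101 | 0 | 0
  41 | 00001010 | 0 | 1
  42 | 00010101 | 0 | 1
  43 | 00101011 | 0 | 0
  44 | 01010110 | 0 | 1
  45 | 10101101 | 1 | 1
  46 | 01011011 | 0 | 0
  47 | 10110110 | 1 | 1
  48 | 01101101 | 0 | 0
  49 | 11011010 | 1 | 1
  50 | 10110101 | 1 | 1
  51 | 01101011 | 0 | 0
  52 | 11010110 | 1 | 0
  53 | 10101100 | 1 | 1
  54 | 01011001 | 0 | 0
  55 | 10110010 | 1 | 1
  56 | 01100101 | 0 | 1
  57 | 11001011 | 1 | 0
  58 | 10010110 | 1 | 0
  59 | 00101100 | 0 | 0
  60 | 01011000 | 0 | 0
  61 | 10110000 | 1 | 1
  62 | 01100001 | 0 | 1
  63 | 11000011 | 1 | 1
  64 | 10000111 | 1 | 1
  65 | 00001111 | 0 | 1
  66 | 00011111 | 0 | 0
  67 | 00111110 | 0 | 1
  68 | 01111101 | 0 | 1
  69 | 11111011 | 1 | 0
  70 | 11110110 | 1 | 1
  71 | 11101101 | 1 | 1
  72 | 11011011 | 1 | 1
  73 | 10110111 | 1 | 1
  74 | 01101111 | 0 | 0
  75 | 11011110 | 1 | 1
  76 | 10111101 | 1 | 0
  77 | 01111010 | 0 | 1
  78 | 11110101 | 1 | 1
  79 | 11101011 | 1 | 1
  80 | 11010111 | 1 | 0
  81 | 10101110 | 1 | 1
  82 | 01011101 | 0 | 0
  83 | 10111010 | 1 | 0
  84 | 01110100 | 0 | 0
  85 | 11101000 | 1 | 1
  86 | 11010001 | 1 | 0
  87 | 10100010 | 1 | 0
  88 | 01000100 | 0 | 0
  89 | 10001000 | 1 | 0
  90 | 00010000 | 0 | 1

0111000100101110000001100100100110111001000001010110110101100101100001111101101111010111010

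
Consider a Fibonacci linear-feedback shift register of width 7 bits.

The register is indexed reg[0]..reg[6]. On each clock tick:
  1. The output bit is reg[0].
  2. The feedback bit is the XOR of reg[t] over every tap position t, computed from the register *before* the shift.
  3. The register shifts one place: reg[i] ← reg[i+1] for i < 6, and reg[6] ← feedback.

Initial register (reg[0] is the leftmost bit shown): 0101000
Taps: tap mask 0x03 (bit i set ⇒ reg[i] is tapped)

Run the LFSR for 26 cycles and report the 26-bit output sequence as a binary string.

01010001111001000101100111

step | reg (before) | out | fb
   0 | 0101000 | 0 | 1
   1 | 1010001 | 1 | 1
   2 | 0100011 | 0 | 1
   3 | 1000111 | 1 | 1
   4 | 0001111 | 0 | 0
   5 | 0011110 | 0 | 0
   6 | 0111100 | 0 | 1
   7 | 1111001 | 1 | 0
   8 | 1110010 | 1 | 0
   9 | 1100100 | 1 | 0
  10 | 1001000 | 1 | 1
  11 | 0010001 | 0 | 0
  12 | 0100010 | 0 | 1
  13 | 1000101 | 1 | 1
  14 | 0001011 | 0 | 0
  15 | 0010110 | 0 | 0
  16 | 0101100 | 0 | 1
  17 | 1011001 | 1 | 1
  18 | 0110011 | 0 | 1
  19 | 1100111 | 1 | 0
  20 | 1001110 | 1 | 1
  21 | 0011101 | 0 | 0
  22 | 0111010 | 0 | 1
  23 | 1110101 | 1 | 0
  24 | 1101010 | 1 | 0
  25 | 1010100 | 1 | 1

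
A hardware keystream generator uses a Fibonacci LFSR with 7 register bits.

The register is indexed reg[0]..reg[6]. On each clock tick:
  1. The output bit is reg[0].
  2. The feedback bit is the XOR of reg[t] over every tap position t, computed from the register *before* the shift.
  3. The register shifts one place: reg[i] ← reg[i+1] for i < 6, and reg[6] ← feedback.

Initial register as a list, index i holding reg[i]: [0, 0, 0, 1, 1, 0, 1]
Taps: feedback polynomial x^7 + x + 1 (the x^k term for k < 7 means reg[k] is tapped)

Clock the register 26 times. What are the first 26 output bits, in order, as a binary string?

step | reg (before) | out | fb
   0 | 0001101 | 0 | 0
   1 | 0011010 | 0 | 0
   2 | 0110100 | 0 | 1
   3 | 1101001 | 1 | 0
   4 | 1010010 | 1 | 1
   5 | 0100101 | 0 | 1
   6 | 1001011 | 1 | 1
   7 | 0010111 | 0 | 0
   8 | 0101110 | 0 | 1
   9 | 1011101 | 1 | 1
  10 | 0111011 | 0 | 1
  11 | 1110111 | 1 | 0
  12 | 1101110 | 1 | 0
  13 | 1011100 | 1 | 1
  14 | 0111001 | 0 | 1
  15 | 1110011 | 1 | 0
  16 | 1100110 | 1 | 0
  17 | 1001100 | 1 | 1
  18 | 0011001 | 0 | 0
  19 | 0110010 | 0 | 1
  20 | 1100101 | 1 | 0
  21 | 1001010 | 1 | 1
  22 | 0010101 | 0 | 0
  23 | 0101010 | 0 | 1
  24 | 1010101 | 1 | 1
  25 | 0101011 | 0 | 1

00011010010111011100110010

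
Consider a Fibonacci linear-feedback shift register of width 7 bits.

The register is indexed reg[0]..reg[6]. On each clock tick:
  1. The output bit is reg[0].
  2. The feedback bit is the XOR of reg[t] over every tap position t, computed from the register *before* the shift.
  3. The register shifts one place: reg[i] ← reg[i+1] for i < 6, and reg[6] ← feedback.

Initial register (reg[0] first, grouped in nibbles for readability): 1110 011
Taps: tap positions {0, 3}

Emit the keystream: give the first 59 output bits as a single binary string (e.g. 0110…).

step | reg (before) | out | fb
   0 | 1110011 | 1 | 1
   1 | 1100111 | 1 | 1
   2 | 1001111 | 1 | 0
   3 | 0011110 | 0 | 1
   4 | 0111101 | 0 | 1
   5 | 1111011 | 1 | 0
   6 | 1110110 | 1 | 1
   7 | 1101101 | 1 | 0
   8 | 1011010 | 1 | 0
   9 | 0110100 | 0 | 0
  10 | 1101000 | 1 | 0
  11 | 1010000 | 1 | 1
  12 | 0100001 | 0 | 0
  13 | 1000010 | 1 | 1
  14 | 0000101 | 0 | 0
  15 | 0001010 | 0 | 1
  16 | 0010101 | 0 | 0
  17 | 0101010 | 0 | 1
  18 | 1010101 | 1 | 1
  19 | 0101011 | 0 | 1
  20 | 1010111 | 1 | 1
  21 | 0101111 | 0 | 1
  22 | 1011111 | 1 | 0
  23 | 0111110 | 0 | 1
  24 | 1111101 | 1 | 0
  25 | 1111010 | 1 | 0
  26 | 1110100 | 1 | 1
  27 | 1101001 | 1 | 0
  28 | 1010010 | 1 | 1
  29 | 0100101 | 0 | 0
  30 | 1001010 | 1 | 0
  31 | 0010100 | 0 | 0
  32 | 0101000 | 0 | 1
  33 | 1010001 | 1 | 1
  34 | 0100011 | 0 | 0
  35 | 1000110 | 1 | 1
  36 | 0001101 | 0 | 1
  37 | 0011011 | 0 | 1
  38 | 0110111 | 0 | 0
  39 | 1101110 | 1 | 0
  40 | 1011100 | 1 | 0
  41 | 0111000 | 0 | 1
  42 | 1110001 | 1 | 1
  43 | 1100011 | 1 | 1
  44 | 1000111 | 1 | 1
  45 | 0001111 | 0 | 1
  46 | 0011111 | 0 | 1
  47 | 0111111 | 0 | 1
  48 | 1111111 | 1 | 0
  49 | 1111110 | 1 | 0
  50 | 1111100 | 1 | 0
  51 | 1111000 | 1 | 0
  52 | 1110000 | 1 | 1
  53 | 1100001 | 1 | 1
  54 | 1000011 | 1 | 1
  55 | 0000111 | 0 | 0
  56 | 0001110 | 0 | 1
  57 | 0011101 | 0 | 1
  58 | 0111011 | 0 | 1

11100111101101000010101011111010010100011011100011111110000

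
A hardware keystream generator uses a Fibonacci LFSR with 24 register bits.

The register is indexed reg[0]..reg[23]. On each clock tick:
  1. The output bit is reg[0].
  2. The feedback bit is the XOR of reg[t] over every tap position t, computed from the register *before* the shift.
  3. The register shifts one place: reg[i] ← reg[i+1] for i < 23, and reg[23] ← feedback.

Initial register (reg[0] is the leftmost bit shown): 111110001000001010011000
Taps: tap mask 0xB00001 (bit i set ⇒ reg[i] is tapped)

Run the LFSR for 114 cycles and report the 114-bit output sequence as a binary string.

111110001000001010011000010110111000110101000111011111010101110111000010000101001111011110001101101011010000010110

step | reg (before) | out | fb
   0 | 111110001000001010011000 | 1 | 0
   1 | 111100010000010100110000 | 1 | 1
   2 | 111000100000101001100001 | 1 | 0
   3 | 110001000001010011000010 | 1 | 1
   4 | 100010000010100110000101 | 1 | 1
   5 | 000100000101001100001011 | 0 | 0
   6 | 001000001010011000010110 | 0 | 1
   7 | 010000010100110000101101 | 0 | 1
   8 | 100000101001100001011011 | 1 | 1
   9 | 000001010011000010110111 | 0 | 0
  10 | 000010100110000101101110 | 0 | 0
  11 | 000101001100001011011100 | 0 | 0
  12 | 001010011000010110111000 | 0 | 1
  13 | 010100110000101101110001 | 0 | 1
  14 | 101001100001011011100011 | 1 | 0
  15 | 010011000010110111000110 | 0 | 1
  16 | 100110000101101110001101 | 1 | 0
  17 | 001100001011011100011010 | 0 | 1
  18 | 011000010110111000110101 | 0 | 0
  19 | 110000101101110001101010 | 1 | 0
  20 | 100001011011100011010100 | 1 | 0
  21 | 000010110111000110101000 | 0 | 1
  22 | 000101101110001101010001 | 0 | 1
  23 | 001011011100011010100011 | 0 | 1
  24 | 010110111000110101000111 | 0 | 0
  25 | 101101110001101010001110 | 1 | 1
  26 | 011011100011010100011101 | 0 | 1
  27 | 110111000110101000111011 | 1 | 1
  28 | 101110001101010001110111 | 1 | 1
  29 | 011100011010100011101111 | 0 | 1
  30 | 111000110101000111011111 | 1 | 0
  31 | 110001101010001110111110 | 1 | 1
  32 | 100011010100011101111101 | 1 | 0
  33 | 000110101000111011111010 | 0 | 1
  34 | 001101010001110111110101 | 0 | 0
  35 | 011010100011101111101010 | 0 | 1
  36 | 110101000111011111010101 | 1 | 1
  37 | 101010001110111110101011 | 1 | 1
  38 | 010100011101111101010111 | 0 | 0
  39 | 101000111011111010101110 | 1 | 1
  40 | 010001110111110101011101 | 0 | 1
  41 | 100011101111101010111011 | 1 | 1
  42 | 000111011111010101110111 | 0 | 0
  43 | 001110111110101011101110 | 0 | 0
  44 | 011101111101010111011100 | 0 | 0
  45 | 111011111010101110111000 | 1 | 0
  46 | 110111110101011101110000 | 1 | 1
  47 | 101111101010111011100001 | 1 | 0
  48 | 011111010101110111000010 | 0 | 0
  49 | 111110101011101110000100 | 1 | 0
  50 | 111101010111011100001000 | 1 | 0
  51 | 111010101110111000010000 | 1 | 1
  52 | 110101011101110000100001 | 1 | 0
  53 | 101010111011100001000010 | 1 | 1
  54 | 010101110111000010000101 | 0 | 0
  55 | 101011101110000100001010 | 1 | 0
  56 | 010111011100001000010100 | 0 | 1
  57 | 101110111000010000101001 | 1 | 1
  58 | 011101110000100001010011 | 0 | 1
  59 | 111011100001000010100111 | 1 | 1
  60 | 110111000010000101001111 | 1 | 0
  61 | 101110000100001010011110 | 1 | 1
  62 | 011100001000010100111101 | 0 | 1
  63 | 111000010000101001111011 | 1 | 1
  64 | 110000100001010011110111 | 1 | 1
  65 | 100001000010100111101111 | 1 | 0
  66 | 000010000101001111011110 | 0 | 0
  67 | 000100001010011110111100 | 0 | 0
  68 | 001000010100111101111000 | 0 | 1
  69 | 010000101001111011110001 | 0 | 1
  70 | 100001010011110111100011 | 1 | 0
  71 | 000010100111101111000110 | 0 | 1
  72 | 000101001111011110001101 | 0 | 1
  73 | 001010011110111100011011 | 0 | 0
  74 | 010100111101111000110110 | 0 | 1
  75 | 101001111011110001101101 | 1 | 0
  76 | 010011110111100011011010 | 0 | 1
  77 | 100111101111000110110101 | 1 | 1
  78 | 001111011110001101101011 | 0 | 0
  79 | 011110111100011011010110 | 0 | 1
  80 | 111101111000110110101101 | 1 | 0
  81 | 111011110001101101011010 | 1 | 0
  82 | 110111100011011010110100 | 1 | 0
  83 | 101111000110110101101000 | 1 | 0
  84 | 011110001101101011010000 | 0 | 0
  85 | 111100011011010110100000 | 1 | 1
  86 | 111000110110101101000001 | 1 | 0
  87 | 110001101101011010000010 | 1 | 1
  88 | 100011011010110100000101 | 1 | 1
  89 | 000110110101101000001011 | 0 | 0
  90 | 001101101011010000010110 | 0 | 1
  91 | 011011010110100000101101 | 0 | 1
  92 | 110110101101000001011011 | 1 | 1
  93 | 101101011010000010110111 | 1 | 1
  94 | 011010110100000101101111 | 0 | 1
  95 | 110101101000001011011111 | 1 | 0
  96 | 101011010000010110111110 | 1 | 1
  97 | 010110100000101101111101 | 0 | 1
  98 | 101101000001011011111011 | 1 | 1
  99 | 011010000010110111110111 | 0 | 0
 100 | 110100000101101111101110 | 1 | 1
 101 | 101000001011011111011101 | 1 | 0
 102 | 010000010110111110111010 | 0 | 1
 103 | 100000101101111101110101 | 1 | 1
 104 | 000001011011111011101011 | 0 | 0
 105 | 000010110111110111010110 | 0 | 1
 106 | 000101101111101110101101 | 0 | 1
 107 | 001011011111011101011011 | 0 | 0
 108 | 010110111110111010110110 | 0 | 1
 109 | 101101111101110101101101 | 1 | 0
 110 | 011011111011101011011010 | 0 | 1
 111 | 110111110111010110110101 | 1 | 1
 112 | 101111101110101101101011 | 1 | 1
 113 | 011111011101011011010111 | 0 | 0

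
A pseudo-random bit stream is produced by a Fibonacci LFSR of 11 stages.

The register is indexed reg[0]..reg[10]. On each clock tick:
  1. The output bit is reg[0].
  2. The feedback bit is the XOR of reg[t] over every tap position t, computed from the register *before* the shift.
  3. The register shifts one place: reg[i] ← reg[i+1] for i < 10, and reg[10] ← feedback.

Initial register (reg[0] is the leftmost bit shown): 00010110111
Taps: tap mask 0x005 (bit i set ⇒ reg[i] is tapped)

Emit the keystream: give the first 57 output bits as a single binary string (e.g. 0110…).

k : reg_k → out_k, fb_k
0: 00010110111 → 0, fb=0
1: 00101101110 → 0, fb=1
2: 01011011101 → 0, fb=0
3: 10110111010 → 1, fb=0
4: 01101110100 → 0, fb=1
5: 11011101001 → 1, fb=1
6: 10111010011 → 1, fb=0
7: 01110100110 → 0, fb=1
8: 11101001101 → 1, fb=0
9: 11010011010 → 1, fb=1
10: 10100110101 → 1, fb=0
11: 01001101010 → 0, fb=0
12: 10011010100 → 1, fb=1
13: 00110101001 → 0, fb=1
14: 01101010011 → 0, fb=1
15: 11010100111 → 1, fb=1
16: 10101001111 → 1, fb=0
17: 01010011110 → 0, fb=0
18: 10100111100 → 1, fb=0
19: 01001111000 → 0, fb=0
20: 10011110000 → 1, fb=1
21: 00111100001 → 0, fb=1
22: 01111000011 → 0, fb=1
23: 11110000111 → 1, fb=0
24: 11100001110 → 1, fb=0
25: 11000011100 → 1, fb=1
26: 10000111001 → 1, fb=1
27: 00001110011 → 0, fb=0
28: 00011100110 → 0, fb=0
29: 00111001100 → 0, fb=1
30: 01110011001 → 0, fb=1
31: 11100110011 → 1, fb=0
32: 11001100110 → 1, fb=1
33: 10011001101 → 1, fb=1
34: 00110011011 → 0, fb=1
35: 01100110111 → 0, fb=1
36: 11001101111 → 1, fb=1
37: 10011011111 → 1, fb=1
38: 00110111111 → 0, fb=1
39: 01101111111 → 0, fb=1
40: 11011111111 → 1, fb=1
41: 10111111111 → 1, fb=0
42: 01111111110 → 0, fb=1
43: 11111111101 → 1, fb=0
44: 11111111010 → 1, fb=0
45: 11111110100 → 1, fb=0
46: 11111101000 → 1, fb=0
47: 11111010000 → 1, fb=0
48: 11110100000 → 1, fb=0
49: 11101000000 → 1, fb=0
50: 11010000000 → 1, fb=1
51: 10100000001 → 1, fb=0
52: 01000000010 → 0, fb=0
53: 10000000100 → 1, fb=1
54: 00000001001 → 0, fb=0
55: 00000010010 → 0, fb=0
56: 00000100100 → 0, fb=0

000101101110100110101001111000011100110011011111111101000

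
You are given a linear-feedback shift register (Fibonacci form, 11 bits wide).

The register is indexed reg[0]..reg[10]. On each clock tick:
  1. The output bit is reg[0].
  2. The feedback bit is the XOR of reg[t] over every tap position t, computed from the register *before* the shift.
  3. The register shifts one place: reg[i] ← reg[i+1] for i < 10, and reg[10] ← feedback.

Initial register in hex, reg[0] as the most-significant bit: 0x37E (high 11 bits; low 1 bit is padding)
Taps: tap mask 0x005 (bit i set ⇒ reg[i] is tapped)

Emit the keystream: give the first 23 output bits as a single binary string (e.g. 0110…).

00110111111111010000000

k : reg_k → out_k, fb_k
0: 00110111111 → 0, fb=1
1: 01101111111 → 0, fb=1
2: 11011111111 → 1, fb=1
3: 10111111111 → 1, fb=0
4: 01111111110 → 0, fb=1
5: 11111111101 → 1, fb=0
6: 11111111010 → 1, fb=0
7: 11111110100 → 1, fb=0
8: 11111101000 → 1, fb=0
9: 11111010000 → 1, fb=0
10: 11110100000 → 1, fb=0
11: 11101000000 → 1, fb=0
12: 11010000000 → 1, fb=1
13: 10100000001 → 1, fb=0
14: 01000000010 → 0, fb=0
15: 10000000100 → 1, fb=1
16: 00000001001 → 0, fb=0
17: 00000010010 → 0, fb=0
18: 00000100100 → 0, fb=0
19: 00001001000 → 0, fb=0
20: 00010010000 → 0, fb=0
21: 00100100000 → 0, fb=1
22: 01001000001 → 0, fb=0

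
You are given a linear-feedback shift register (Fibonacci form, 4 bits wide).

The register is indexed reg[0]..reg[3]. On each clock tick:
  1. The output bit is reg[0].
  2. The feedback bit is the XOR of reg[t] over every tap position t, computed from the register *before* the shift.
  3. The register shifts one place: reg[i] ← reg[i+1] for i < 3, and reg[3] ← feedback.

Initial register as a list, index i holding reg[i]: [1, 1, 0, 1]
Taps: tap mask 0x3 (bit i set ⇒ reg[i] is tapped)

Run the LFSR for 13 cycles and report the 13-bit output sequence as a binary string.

k : reg_k → out_k, fb_k
0: 1101 → 1, fb=0
1: 1010 → 1, fb=1
2: 0101 → 0, fb=1
3: 1011 → 1, fb=1
4: 0111 → 0, fb=1
5: 1111 → 1, fb=0
6: 1110 → 1, fb=0
7: 1100 → 1, fb=0
8: 1000 → 1, fb=1
9: 0001 → 0, fb=0
10: 0010 → 0, fb=0
11: 0100 → 0, fb=1
12: 1001 → 1, fb=1

1101011110001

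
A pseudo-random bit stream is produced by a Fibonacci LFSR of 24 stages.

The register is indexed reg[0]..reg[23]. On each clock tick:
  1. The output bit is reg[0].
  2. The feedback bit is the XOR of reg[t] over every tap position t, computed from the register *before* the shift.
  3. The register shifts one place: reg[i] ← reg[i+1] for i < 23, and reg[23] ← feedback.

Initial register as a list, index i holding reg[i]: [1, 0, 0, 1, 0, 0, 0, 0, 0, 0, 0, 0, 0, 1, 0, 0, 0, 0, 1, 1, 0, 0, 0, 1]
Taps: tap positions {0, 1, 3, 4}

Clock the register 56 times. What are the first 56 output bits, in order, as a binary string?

10010000000001000011000100110000011011101100100111010101

tick  register→output (feedback)
  0  100100000000010000110001→1 (0)
  1  001000000000100001100010→0 (0)
  2  010000000001000011000100→0 (1)
  3  100000000010000110001001→1 (1)
  4  000000000100001100010011→0 (0)
  5  000000001000011000100110→0 (0)
  6  000000010000110001001100→0 (0)
  7  000000100001100010011000→0 (0)
  8  000001000011000100110000→0 (0)
  9  000010000110001001100000→0 (1)
 10  000100001100010011000001→0 (1)
 11  001000011000100110000011→0 (0)
 12  010000110001001100000110→0 (1)
 13  100001100010011000001101→1 (1)
 14  000011000100110000011011→0 (1)
 15  000110001001100000110111→0 (0)
 16  001100010011000001101110→0 (1)
 17  011000100110000011011101→0 (1)
 18  110001001100000110111011→1 (0)
 19  100010011000001101110110→1 (0)
 20  000100110000011011101100→0 (1)
 21  001001100000110111011001→0 (0)
 22  010011000001101110110010→0 (0)
 23  100110000011011101100100→1 (1)
 24  001100000110111011001001→0 (1)
 25  011000001101110110010011→0 (1)
 26  110000011011101100100111→1 (0)
 27  100000110111011001001110→1 (1)
 28  000001101110110010011101→0 (0)
 29  000011011101100100111010→0 (1)
 30  000110111011001001110101→0 (0)
 31  001101110110010011101010→0 (1)
 32  011011101100100111010101→0 (0)
 33  110111011001001110101010→1 (0)
 34  101110110010011101010100→1 (1)
 35  011101100100111010101001→0 (0)
 36  111011001001110101010010→1 (1)
 37  110110010011101010100101→1 (0)
 38  101100100111010101001010→1 (0)
 39  011001001110101010010100→0 (1)
 40  110010011101010100101001→1 (1)
 41  100100111010101001010011→1 (0)
 42  001001110101010010100110→0 (0)
 43  010011101010100101001100→0 (0)
 44  100111010101001010011000→1 (1)
 45  001110101010010100110001→0 (0)
 46  011101010100101001100010→0 (0)
 47  111010101001010011000100→1 (1)
 48  110101010010100110001001→1 (1)
 49  101010100101001100010011→1 (0)
 50  010101001010011000100110→0 (0)
 51  101010010100110001001100→1 (0)
 52  010100101001100010011000→0 (0)
 53  101001010011000100110000→1 (1)
 54  010010100110001001100001→0 (0)
 55  100101001100010011000010→1 (0)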